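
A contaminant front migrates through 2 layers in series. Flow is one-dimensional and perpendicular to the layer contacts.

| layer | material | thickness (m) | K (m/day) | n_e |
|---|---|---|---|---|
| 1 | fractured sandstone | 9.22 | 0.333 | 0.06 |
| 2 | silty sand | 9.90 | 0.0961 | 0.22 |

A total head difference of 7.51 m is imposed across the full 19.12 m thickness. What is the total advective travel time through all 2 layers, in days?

47.5

With flow normal to the layers, continuity requires the same specific discharge q through every layer.
Σ(b_i/K_i) = 9.22/0.333 + 9.90/0.0961 = 130.7 d.
q = Δh / Σ(b_i/K_i) = 7.51 / 130.7 = 0.05746 m/day.
In each layer the seepage velocity is v_i = q/n_i, so the layer transit time is t_i = b_i·n_i / q:
  layer 1 (fractured sandstone): t_1 = 9.22 × 0.06 / 0.05746 = 9.628 d
  layer 2 (silty sand): t_2 = 9.90 × 0.22 / 0.05746 = 37.91 d
Total t = Σ t_i = 47.53 days.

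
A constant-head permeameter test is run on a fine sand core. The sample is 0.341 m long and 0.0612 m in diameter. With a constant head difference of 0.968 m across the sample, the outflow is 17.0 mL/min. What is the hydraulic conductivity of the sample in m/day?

2.93

Cross-sectional area A = π·(d/2)² = π × (0.0612/2)² = 0.002942 m².
Convert discharge: 17.0 mL/min = 2.833e-07 m³/s.
Darcy's law rearranged: K = Q·L / (A·Δh) = 2.833e-07 × 0.341 / (0.002942 × 0.968) = 3.393e-05 m/s = 2.932 m/day.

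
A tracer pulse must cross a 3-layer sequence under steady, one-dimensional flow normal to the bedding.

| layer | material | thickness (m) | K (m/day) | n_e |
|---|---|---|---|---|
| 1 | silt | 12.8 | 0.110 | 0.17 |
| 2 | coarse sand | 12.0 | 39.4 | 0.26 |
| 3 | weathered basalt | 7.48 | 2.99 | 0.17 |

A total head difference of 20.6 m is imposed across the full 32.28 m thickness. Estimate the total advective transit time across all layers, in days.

With flow normal to the layers, continuity requires the same specific discharge q through every layer.
Σ(b_i/K_i) = 12.8/0.110 + 12.0/39.4 + 7.48/2.99 = 119.2 d.
q = Δh / Σ(b_i/K_i) = 20.6 / 119.2 = 0.1729 m/day.
In each layer the seepage velocity is v_i = q/n_i, so the layer transit time is t_i = b_i·n_i / q:
  layer 1 (silt): t_1 = 12.8 × 0.17 / 0.1729 = 12.59 d
  layer 2 (coarse sand): t_2 = 12.0 × 0.26 / 0.1729 = 18.05 d
  layer 3 (weathered basalt): t_3 = 7.48 × 0.17 / 0.1729 = 7.356 d
Total t = Σ t_i = 37.99 days.

38.0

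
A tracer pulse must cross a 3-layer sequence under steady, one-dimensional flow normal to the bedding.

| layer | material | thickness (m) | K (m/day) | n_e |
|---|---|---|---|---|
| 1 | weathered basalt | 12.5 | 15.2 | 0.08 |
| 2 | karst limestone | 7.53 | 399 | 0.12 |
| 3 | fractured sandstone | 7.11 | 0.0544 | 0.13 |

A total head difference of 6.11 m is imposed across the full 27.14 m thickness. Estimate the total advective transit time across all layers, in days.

With flow normal to the layers, continuity requires the same specific discharge q through every layer.
Σ(b_i/K_i) = 12.5/15.2 + 7.53/399 + 7.11/0.0544 = 131.5 d.
q = Δh / Σ(b_i/K_i) = 6.11 / 131.5 = 0.04645 m/day.
In each layer the seepage velocity is v_i = q/n_i, so the layer transit time is t_i = b_i·n_i / q:
  layer 1 (weathered basalt): t_1 = 12.5 × 0.08 / 0.04645 = 21.53 d
  layer 2 (karst limestone): t_2 = 7.53 × 0.12 / 0.04645 = 19.45 d
  layer 3 (fractured sandstone): t_3 = 7.11 × 0.13 / 0.04645 = 19.90 d
Total t = Σ t_i = 60.88 days.

60.9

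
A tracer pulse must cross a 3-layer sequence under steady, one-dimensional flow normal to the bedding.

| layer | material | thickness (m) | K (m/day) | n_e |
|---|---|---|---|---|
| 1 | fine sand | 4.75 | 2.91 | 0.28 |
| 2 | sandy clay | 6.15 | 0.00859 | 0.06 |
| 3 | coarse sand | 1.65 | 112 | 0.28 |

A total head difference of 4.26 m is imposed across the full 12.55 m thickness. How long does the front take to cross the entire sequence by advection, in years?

0.997

With flow normal to the layers, continuity requires the same specific discharge q through every layer.
Σ(b_i/K_i) = 4.75/2.91 + 6.15/0.00859 + 1.65/112 = 717.6 d.
q = Δh / Σ(b_i/K_i) = 4.26 / 717.6 = 0.005936 m/day.
In each layer the seepage velocity is v_i = q/n_i, so the layer transit time is t_i = b_i·n_i / q:
  layer 1 (fine sand): t_1 = 4.75 × 0.28 / 0.005936 = 224.0 d
  layer 2 (sandy clay): t_2 = 6.15 × 0.06 / 0.005936 = 62.16 d
  layer 3 (coarse sand): t_3 = 1.65 × 0.28 / 0.005936 = 77.82 d
Total t = Σ t_i = 364.0 days = 0.9966 years.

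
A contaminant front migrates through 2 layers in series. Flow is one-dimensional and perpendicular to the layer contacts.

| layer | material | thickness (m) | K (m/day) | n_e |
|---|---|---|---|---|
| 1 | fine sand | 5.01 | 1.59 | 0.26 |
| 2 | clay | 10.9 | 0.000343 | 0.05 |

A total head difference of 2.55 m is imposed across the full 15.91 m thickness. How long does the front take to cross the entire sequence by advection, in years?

With flow normal to the layers, continuity requires the same specific discharge q through every layer.
Σ(b_i/K_i) = 5.01/1.59 + 10.9/0.000343 = 31782 d.
q = Δh / Σ(b_i/K_i) = 2.55 / 31782 = 8.024e-05 m/day.
In each layer the seepage velocity is v_i = q/n_i, so the layer transit time is t_i = b_i·n_i / q:
  layer 1 (fine sand): t_1 = 5.01 × 0.26 / 8.024e-05 = 16235 d
  layer 2 (clay): t_2 = 10.9 × 0.05 / 8.024e-05 = 6793 d
Total t = Σ t_i = 23027 days = 63.05 years.

63.0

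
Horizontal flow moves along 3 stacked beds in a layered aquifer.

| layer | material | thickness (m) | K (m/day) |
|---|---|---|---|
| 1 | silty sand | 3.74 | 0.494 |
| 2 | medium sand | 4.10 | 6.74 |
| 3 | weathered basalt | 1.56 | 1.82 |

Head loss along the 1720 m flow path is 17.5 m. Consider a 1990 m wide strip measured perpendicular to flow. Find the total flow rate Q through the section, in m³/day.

654

Flow is parallel to layering, so each bed carries its own Darcy discharge and the transmissivities add.
Σ(K_i·b_i) = 0.494×3.74 + 6.74×4.10 + 1.82×1.56 = 32.32 m²/day.
Hydraulic gradient i = Δh / L = 17.5 / 1720 = 0.01017.
Q = Σ(K_i·b_i) · W · i = 32.32 × 1990 × 0.01017 = 654.4 m³/day.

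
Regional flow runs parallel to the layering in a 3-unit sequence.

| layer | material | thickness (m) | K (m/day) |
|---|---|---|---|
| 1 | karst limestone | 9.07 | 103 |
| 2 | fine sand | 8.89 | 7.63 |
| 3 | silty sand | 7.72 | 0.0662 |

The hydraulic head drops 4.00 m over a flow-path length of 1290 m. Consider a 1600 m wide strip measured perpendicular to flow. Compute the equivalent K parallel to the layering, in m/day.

39.0

Flow is parallel to layering, so each bed carries its own Darcy discharge and the transmissivities add.
Σ(K_i·b_i) = 103×9.07 + 7.63×8.89 + 0.0662×7.72 = 1003 m²/day.
Total thickness b = 25.68 m, so K_eq = Σ(K_i·b_i)/b = 39.04 m/day.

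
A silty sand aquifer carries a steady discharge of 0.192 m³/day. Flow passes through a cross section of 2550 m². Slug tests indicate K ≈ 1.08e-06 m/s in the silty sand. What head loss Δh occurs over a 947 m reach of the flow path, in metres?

0.764

Convert K: 1.08e-06 m/s × 86400 = 0.09331 m/day.
From Q = K·A·i, i = Q / (K·A) = 0.192 / (0.09331 × 2550) = 0.0008069.
Head loss Δh = i · L = 0.0008069 × 947 = 0.7641 m.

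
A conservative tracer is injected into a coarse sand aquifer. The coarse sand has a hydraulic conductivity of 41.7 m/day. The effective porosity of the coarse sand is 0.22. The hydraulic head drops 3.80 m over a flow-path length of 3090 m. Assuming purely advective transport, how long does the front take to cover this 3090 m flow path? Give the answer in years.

Hydraulic gradient i = Δh / L = 3.80 / 3090 = 0.001230.
Darcy flux q = K · i = 41.70 × 0.001230 = 0.05128 m/day.
Seepage velocity v = q / n_e = 0.05128 / 0.22 = 0.2331 m/day.
Travel time t = L / v = 3090 / 0.2331 = 13256 days = 36.29 years.

36.3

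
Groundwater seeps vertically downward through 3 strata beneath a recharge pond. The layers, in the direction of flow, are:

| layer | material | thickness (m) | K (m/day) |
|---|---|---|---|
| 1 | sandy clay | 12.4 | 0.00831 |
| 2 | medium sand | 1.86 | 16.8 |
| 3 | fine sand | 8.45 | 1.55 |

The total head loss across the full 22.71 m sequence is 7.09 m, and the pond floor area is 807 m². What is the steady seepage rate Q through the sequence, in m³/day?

Flow is perpendicular to layering, so the layers act in series and the equivalent K is the thickness-weighted harmonic mean.
Total thickness L = 12.4 + 1.86 + 8.45 = 22.71 m.
Σ(b_i/K_i) = 12.4/0.00831 + 1.86/16.8 + 8.45/1.55 = 1498 d.
K_eq = L / Σ(b_i/K_i) = 22.71 / 1498 = 0.01516 m/day.
Q = K_eq · A · (Δh/L) = 0.01516 × 807 × (7.09/22.71) = 3.820 m³/day.

3.82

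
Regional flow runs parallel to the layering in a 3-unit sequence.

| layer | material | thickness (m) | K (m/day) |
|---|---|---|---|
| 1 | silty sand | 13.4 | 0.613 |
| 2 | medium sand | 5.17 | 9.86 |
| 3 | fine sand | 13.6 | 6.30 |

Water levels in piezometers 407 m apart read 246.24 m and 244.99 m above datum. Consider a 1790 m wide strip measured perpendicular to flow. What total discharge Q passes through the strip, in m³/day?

Flow is parallel to layering, so each bed carries its own Darcy discharge and the transmissivities add.
Σ(K_i·b_i) = 0.613×13.4 + 9.86×5.17 + 6.30×13.6 = 144.9 m²/day.
Hydraulic gradient i = (246.24 − 244.99) / 407 = 1.25 / 407 = 0.003071.
Q = Σ(K_i·b_i) · W · i = 144.9 × 1790 × 0.003071 = 796.4 m³/day.

796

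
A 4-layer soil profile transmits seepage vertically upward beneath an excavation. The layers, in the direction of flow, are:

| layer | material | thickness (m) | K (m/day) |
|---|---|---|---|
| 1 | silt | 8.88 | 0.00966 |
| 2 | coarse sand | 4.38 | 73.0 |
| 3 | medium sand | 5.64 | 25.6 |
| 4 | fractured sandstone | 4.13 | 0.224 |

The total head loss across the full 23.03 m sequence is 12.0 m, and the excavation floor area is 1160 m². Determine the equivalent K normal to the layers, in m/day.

Flow is perpendicular to layering, so the layers act in series and the equivalent K is the thickness-weighted harmonic mean.
Total thickness L = 8.88 + 4.38 + 5.64 + 4.13 = 23.03 m.
Σ(b_i/K_i) = 8.88/0.00966 + 4.38/73.0 + 5.64/25.6 + 4.13/0.224 = 938.0 d.
K_eq = L / Σ(b_i/K_i) = 23.03 / 938.0 = 0.02455 m/day.

0.0246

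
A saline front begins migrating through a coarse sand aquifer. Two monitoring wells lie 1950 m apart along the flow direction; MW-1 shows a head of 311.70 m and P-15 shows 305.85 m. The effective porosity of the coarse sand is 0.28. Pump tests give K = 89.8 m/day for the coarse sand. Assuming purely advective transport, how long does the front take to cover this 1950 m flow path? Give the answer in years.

Hydraulic gradient i = (311.70 − 305.85) / 1950 = 5.85 / 1950 = 0.003000.
Darcy flux q = K · i = 89.80 × 0.003000 = 0.2694 m/day.
Seepage velocity v = q / n_e = 0.2694 / 0.28 = 0.9621 m/day.
Travel time t = L / v = 1950 / 0.9621 = 2027 days = 5.549 years.

5.55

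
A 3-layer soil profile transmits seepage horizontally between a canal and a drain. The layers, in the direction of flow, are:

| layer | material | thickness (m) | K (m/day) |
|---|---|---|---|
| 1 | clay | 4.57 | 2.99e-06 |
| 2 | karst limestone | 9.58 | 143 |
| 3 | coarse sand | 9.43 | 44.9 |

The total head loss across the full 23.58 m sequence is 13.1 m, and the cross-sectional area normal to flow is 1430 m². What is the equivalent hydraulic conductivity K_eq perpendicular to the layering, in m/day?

Flow is perpendicular to layering, so the layers act in series and the equivalent K is the thickness-weighted harmonic mean.
Total thickness L = 4.57 + 9.58 + 9.43 = 23.58 m.
Σ(b_i/K_i) = 4.57/2.99e-06 + 9.58/143 + 9.43/44.9 = 1.528e+06 d.
K_eq = L / Σ(b_i/K_i) = 23.58 / 1.528e+06 = 1.543e-05 m/day.

1.54e-05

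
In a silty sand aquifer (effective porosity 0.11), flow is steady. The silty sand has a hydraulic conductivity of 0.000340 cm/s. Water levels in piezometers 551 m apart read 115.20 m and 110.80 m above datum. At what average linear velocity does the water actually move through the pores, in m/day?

0.0213

Convert K: 0.000340 cm/s × 864 = 0.2938 m/day.
Hydraulic gradient i = (115.20 − 110.80) / 551 = 4.4 / 551 = 0.007985.
Darcy flux q = K · i = 0.2938 × 0.007985 = 0.002346 m/day.
Seepage velocity v = q / n_e = 0.002346 / 0.11 = 0.02133 m/day.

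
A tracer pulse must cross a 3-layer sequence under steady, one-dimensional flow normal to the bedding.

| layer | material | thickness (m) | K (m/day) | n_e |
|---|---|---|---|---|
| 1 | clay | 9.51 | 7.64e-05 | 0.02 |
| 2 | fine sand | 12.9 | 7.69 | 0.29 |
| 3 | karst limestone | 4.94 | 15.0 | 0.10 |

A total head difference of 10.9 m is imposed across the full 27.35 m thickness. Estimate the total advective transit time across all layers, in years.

With flow normal to the layers, continuity requires the same specific discharge q through every layer.
Σ(b_i/K_i) = 9.51/7.64e-05 + 12.9/7.69 + 4.94/15.0 = 1.245e+05 d.
q = Δh / Σ(b_i/K_i) = 10.9 / 1.245e+05 = 8.757e-05 m/day.
In each layer the seepage velocity is v_i = q/n_i, so the layer transit time is t_i = b_i·n_i / q:
  layer 1 (clay): t_1 = 9.51 × 0.02 / 8.757e-05 = 2172 d
  layer 2 (fine sand): t_2 = 12.9 × 0.29 / 8.757e-05 = 42722 d
  layer 3 (karst limestone): t_3 = 4.94 × 0.10 / 8.757e-05 = 5642 d
Total t = Σ t_i = 50536 days = 138.4 years.

138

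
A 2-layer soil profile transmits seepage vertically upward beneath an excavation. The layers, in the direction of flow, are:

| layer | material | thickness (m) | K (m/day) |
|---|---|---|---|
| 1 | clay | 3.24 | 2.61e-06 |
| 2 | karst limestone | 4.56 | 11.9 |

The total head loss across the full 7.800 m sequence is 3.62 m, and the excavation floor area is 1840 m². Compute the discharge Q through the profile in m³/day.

Flow is perpendicular to layering, so the layers act in series and the equivalent K is the thickness-weighted harmonic mean.
Total thickness L = 3.24 + 4.56 = 7.800 m.
Σ(b_i/K_i) = 3.24/2.61e-06 + 4.56/11.9 = 1.241e+06 d.
K_eq = L / Σ(b_i/K_i) = 7.800 / 1.241e+06 = 6.283e-06 m/day.
Q = K_eq · A · (Δh/L) = 6.283e-06 × 1840 × (3.62/7.800) = 0.005366 m³/day.

0.00537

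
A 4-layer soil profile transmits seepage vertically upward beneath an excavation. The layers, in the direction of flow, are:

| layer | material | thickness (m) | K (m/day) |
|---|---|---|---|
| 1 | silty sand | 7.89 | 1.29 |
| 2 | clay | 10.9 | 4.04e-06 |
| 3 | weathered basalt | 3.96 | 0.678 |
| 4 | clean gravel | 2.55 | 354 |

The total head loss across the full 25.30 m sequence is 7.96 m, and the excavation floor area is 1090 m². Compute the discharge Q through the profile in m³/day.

0.00322

Flow is perpendicular to layering, so the layers act in series and the equivalent K is the thickness-weighted harmonic mean.
Total thickness L = 7.89 + 10.9 + 3.96 + 2.55 = 25.30 m.
Σ(b_i/K_i) = 7.89/1.29 + 10.9/4.04e-06 + 3.96/0.678 + 2.55/354 = 2.698e+06 d.
K_eq = L / Σ(b_i/K_i) = 25.30 / 2.698e+06 = 9.377e-06 m/day.
Q = K_eq · A · (Δh/L) = 9.377e-06 × 1090 × (7.96/25.30) = 0.003216 m³/day.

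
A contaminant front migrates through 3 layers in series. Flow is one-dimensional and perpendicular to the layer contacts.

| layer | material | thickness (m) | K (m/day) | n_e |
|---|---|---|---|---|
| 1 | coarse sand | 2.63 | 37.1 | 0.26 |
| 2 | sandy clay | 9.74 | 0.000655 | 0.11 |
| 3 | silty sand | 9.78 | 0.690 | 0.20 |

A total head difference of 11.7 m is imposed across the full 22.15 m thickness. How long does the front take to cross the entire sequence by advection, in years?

With flow normal to the layers, continuity requires the same specific discharge q through every layer.
Σ(b_i/K_i) = 2.63/37.1 + 9.74/0.000655 + 9.78/0.690 = 14884 d.
q = Δh / Σ(b_i/K_i) = 11.7 / 14884 = 0.0007861 m/day.
In each layer the seepage velocity is v_i = q/n_i, so the layer transit time is t_i = b_i·n_i / q:
  layer 1 (coarse sand): t_1 = 2.63 × 0.26 / 0.0007861 = 869.9 d
  layer 2 (sandy clay): t_2 = 9.74 × 0.11 / 0.0007861 = 1363 d
  layer 3 (silty sand): t_3 = 9.78 × 0.20 / 0.0007861 = 2488 d
Total t = Σ t_i = 4721 days = 12.93 years.

12.9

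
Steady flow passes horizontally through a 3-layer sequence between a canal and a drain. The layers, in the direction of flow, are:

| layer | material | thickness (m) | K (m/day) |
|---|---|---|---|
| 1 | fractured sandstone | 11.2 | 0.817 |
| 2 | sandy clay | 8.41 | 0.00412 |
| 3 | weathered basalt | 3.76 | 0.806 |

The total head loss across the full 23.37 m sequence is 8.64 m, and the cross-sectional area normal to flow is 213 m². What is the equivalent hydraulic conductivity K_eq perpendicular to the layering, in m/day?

Flow is perpendicular to layering, so the layers act in series and the equivalent K is the thickness-weighted harmonic mean.
Total thickness L = 11.2 + 8.41 + 3.76 = 23.37 m.
Σ(b_i/K_i) = 11.2/0.817 + 8.41/0.00412 + 3.76/0.806 = 2060 d.
K_eq = L / Σ(b_i/K_i) = 23.37 / 2060 = 0.01135 m/day.

0.0113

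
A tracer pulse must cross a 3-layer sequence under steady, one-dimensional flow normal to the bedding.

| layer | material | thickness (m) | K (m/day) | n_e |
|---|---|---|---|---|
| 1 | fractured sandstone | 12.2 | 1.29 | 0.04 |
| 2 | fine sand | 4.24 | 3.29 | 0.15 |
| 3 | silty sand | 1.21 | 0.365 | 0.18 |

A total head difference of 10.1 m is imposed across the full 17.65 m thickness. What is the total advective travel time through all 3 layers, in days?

With flow normal to the layers, continuity requires the same specific discharge q through every layer.
Σ(b_i/K_i) = 12.2/1.29 + 4.24/3.29 + 1.21/0.365 = 14.06 d.
q = Δh / Σ(b_i/K_i) = 10.1 / 14.06 = 0.7183 m/day.
In each layer the seepage velocity is v_i = q/n_i, so the layer transit time is t_i = b_i·n_i / q:
  layer 1 (fractured sandstone): t_1 = 12.2 × 0.04 / 0.7183 = 0.6794 d
  layer 2 (fine sand): t_2 = 4.24 × 0.15 / 0.7183 = 0.8854 d
  layer 3 (silty sand): t_3 = 1.21 × 0.18 / 0.7183 = 0.3032 d
Total t = Σ t_i = 1.868 days.

1.87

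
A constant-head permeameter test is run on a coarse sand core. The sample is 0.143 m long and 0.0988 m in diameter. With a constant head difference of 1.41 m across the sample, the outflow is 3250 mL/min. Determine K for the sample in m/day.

Cross-sectional area A = π·(d/2)² = π × (0.0988/2)² = 0.007667 m².
Convert discharge: 3250 mL/min = 5.417e-05 m³/s.
Darcy's law rearranged: K = Q·L / (A·Δh) = 5.417e-05 × 0.143 / (0.007667 × 1.41) = 0.0007165 m/s = 61.91 m/day.

61.9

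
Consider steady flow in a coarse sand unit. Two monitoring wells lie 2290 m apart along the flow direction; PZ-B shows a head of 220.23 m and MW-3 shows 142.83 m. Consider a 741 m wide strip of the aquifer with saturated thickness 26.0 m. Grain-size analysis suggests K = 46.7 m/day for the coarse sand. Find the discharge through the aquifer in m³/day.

30400

Cross-sectional area A = 741 × 26.0 = 19266 m².
Hydraulic gradient i = (220.23 − 142.83) / 2290 = 77.4 / 2290 = 0.03380.
Darcy's law: Q = K · A · i = 46.70 × 19266 × 0.03380 = 30410 m³/day.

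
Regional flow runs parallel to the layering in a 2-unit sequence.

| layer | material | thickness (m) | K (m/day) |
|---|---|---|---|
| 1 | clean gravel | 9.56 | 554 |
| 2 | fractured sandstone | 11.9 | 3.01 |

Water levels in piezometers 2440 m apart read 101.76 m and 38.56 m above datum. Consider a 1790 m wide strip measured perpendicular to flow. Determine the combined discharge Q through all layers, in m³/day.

Flow is parallel to layering, so each bed carries its own Darcy discharge and the transmissivities add.
Σ(K_i·b_i) = 554×9.56 + 3.01×11.9 = 5332 m²/day.
Hydraulic gradient i = (101.76 − 38.56) / 2440 = 63.2 / 2440 = 0.02590.
Q = Σ(K_i·b_i) · W · i = 5332 × 1790 × 0.02590 = 2.472e+05 m³/day.

247000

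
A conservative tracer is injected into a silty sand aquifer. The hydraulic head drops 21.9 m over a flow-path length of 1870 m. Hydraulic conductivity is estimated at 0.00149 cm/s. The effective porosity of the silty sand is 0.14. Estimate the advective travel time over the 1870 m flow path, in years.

Convert K: 0.00149 cm/s × 864 = 1.287 m/day.
Hydraulic gradient i = Δh / L = 21.9 / 1870 = 0.01171.
Darcy flux q = K · i = 1.287 × 0.01171 = 0.01508 m/day.
Seepage velocity v = q / n_e = 0.01508 / 0.14 = 0.1077 m/day.
Travel time t = L / v = 1870 / 0.1077 = 17365 days = 47.54 years.

47.5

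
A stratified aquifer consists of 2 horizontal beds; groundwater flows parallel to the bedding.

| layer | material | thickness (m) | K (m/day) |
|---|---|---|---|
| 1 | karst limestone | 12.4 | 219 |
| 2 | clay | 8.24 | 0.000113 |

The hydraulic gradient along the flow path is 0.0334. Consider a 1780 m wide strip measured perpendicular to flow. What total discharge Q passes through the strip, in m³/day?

161000

Flow is parallel to layering, so each bed carries its own Darcy discharge and the transmissivities add.
Σ(K_i·b_i) = 219×12.4 + 0.000113×8.24 = 2716 m²/day.
Hydraulic gradient i = 0.0334.
Q = Σ(K_i·b_i) · W · i = 2716 × 1780 × 0.03340 = 1.614e+05 m³/day.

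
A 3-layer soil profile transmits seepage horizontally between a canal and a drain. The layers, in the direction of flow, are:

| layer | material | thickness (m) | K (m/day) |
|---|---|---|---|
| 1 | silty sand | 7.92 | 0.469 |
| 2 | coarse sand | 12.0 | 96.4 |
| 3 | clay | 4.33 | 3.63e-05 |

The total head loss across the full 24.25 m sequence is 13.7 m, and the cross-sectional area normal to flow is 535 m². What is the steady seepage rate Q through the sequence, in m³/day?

0.0614

Flow is perpendicular to layering, so the layers act in series and the equivalent K is the thickness-weighted harmonic mean.
Total thickness L = 7.92 + 12.0 + 4.33 = 24.25 m.
Σ(b_i/K_i) = 7.92/0.469 + 12.0/96.4 + 4.33/3.63e-05 = 1.193e+05 d.
K_eq = L / Σ(b_i/K_i) = 24.25 / 1.193e+05 = 0.0002033 m/day.
Q = K_eq · A · (Δh/L) = 0.0002033 × 535 × (13.7/24.25) = 0.06144 m³/day.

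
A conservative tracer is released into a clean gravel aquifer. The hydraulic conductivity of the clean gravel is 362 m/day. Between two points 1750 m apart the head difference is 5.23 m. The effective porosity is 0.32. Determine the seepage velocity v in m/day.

3.38

Hydraulic gradient i = Δh / L = 5.23 / 1750 = 0.002989.
Darcy flux q = K · i = 362.0 × 0.002989 = 1.082 m/day.
Seepage velocity v = q / n_e = 1.082 / 0.32 = 3.381 m/day.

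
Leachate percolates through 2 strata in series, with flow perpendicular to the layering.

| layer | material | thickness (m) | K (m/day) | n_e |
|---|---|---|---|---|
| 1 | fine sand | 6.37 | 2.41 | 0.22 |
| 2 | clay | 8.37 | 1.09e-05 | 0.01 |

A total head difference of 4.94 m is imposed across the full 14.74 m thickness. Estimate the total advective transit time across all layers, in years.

With flow normal to the layers, continuity requires the same specific discharge q through every layer.
Σ(b_i/K_i) = 6.37/2.41 + 8.37/1.09e-05 = 7.679e+05 d.
q = Δh / Σ(b_i/K_i) = 4.94 / 7.679e+05 = 6.433e-06 m/day.
In each layer the seepage velocity is v_i = q/n_i, so the layer transit time is t_i = b_i·n_i / q:
  layer 1 (fine sand): t_1 = 6.37 × 0.22 / 6.433e-06 = 2.178e+05 d
  layer 2 (clay): t_2 = 8.37 × 0.01 / 6.433e-06 = 13011 d
Total t = Σ t_i = 2.308e+05 days = 632.0 years.

632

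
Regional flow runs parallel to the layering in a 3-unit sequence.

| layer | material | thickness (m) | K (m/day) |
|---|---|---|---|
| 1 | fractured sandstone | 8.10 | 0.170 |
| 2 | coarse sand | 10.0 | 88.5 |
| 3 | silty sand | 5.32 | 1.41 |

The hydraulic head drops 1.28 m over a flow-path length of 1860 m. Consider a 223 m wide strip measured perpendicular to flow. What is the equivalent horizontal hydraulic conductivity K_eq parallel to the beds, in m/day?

38.2

Flow is parallel to layering, so each bed carries its own Darcy discharge and the transmissivities add.
Σ(K_i·b_i) = 0.170×8.10 + 88.5×10.0 + 1.41×5.32 = 893.9 m²/day.
Total thickness b = 23.42 m, so K_eq = Σ(K_i·b_i)/b = 38.17 m/day.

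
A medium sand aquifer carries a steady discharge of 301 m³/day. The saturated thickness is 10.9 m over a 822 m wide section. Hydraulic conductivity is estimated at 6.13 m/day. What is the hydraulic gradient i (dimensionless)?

Cross-sectional area A = 822 × 10.9 = 8960 m².
From Q = K·A·i, i = Q / (K·A) = 301 / (6.130 × 8960) = 0.005480.

0.00548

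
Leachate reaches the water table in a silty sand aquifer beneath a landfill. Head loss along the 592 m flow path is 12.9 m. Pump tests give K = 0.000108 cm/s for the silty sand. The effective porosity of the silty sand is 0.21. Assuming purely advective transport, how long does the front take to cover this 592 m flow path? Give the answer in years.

Convert K: 0.000108 cm/s × 864 = 0.09331 m/day.
Hydraulic gradient i = Δh / L = 12.9 / 592 = 0.02179.
Darcy flux q = K · i = 0.09331 × 0.02179 = 0.002033 m/day.
Seepage velocity v = q / n_e = 0.002033 / 0.21 = 0.009682 m/day.
Travel time t = L / v = 592 / 0.009682 = 61141 days = 167.4 years.

167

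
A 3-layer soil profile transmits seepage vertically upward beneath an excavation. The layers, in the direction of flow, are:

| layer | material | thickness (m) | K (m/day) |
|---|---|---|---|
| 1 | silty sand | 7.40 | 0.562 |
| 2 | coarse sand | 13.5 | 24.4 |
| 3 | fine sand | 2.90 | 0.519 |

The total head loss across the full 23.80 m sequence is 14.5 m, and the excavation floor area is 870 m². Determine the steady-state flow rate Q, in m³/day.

Flow is perpendicular to layering, so the layers act in series and the equivalent K is the thickness-weighted harmonic mean.
Total thickness L = 7.40 + 13.5 + 2.90 = 23.80 m.
Σ(b_i/K_i) = 7.40/0.562 + 13.5/24.4 + 2.90/0.519 = 19.31 d.
K_eq = L / Σ(b_i/K_i) = 23.80 / 19.31 = 1.233 m/day.
Q = K_eq · A · (Δh/L) = 1.233 × 870 × (14.5/23.80) = 653.3 m³/day.

653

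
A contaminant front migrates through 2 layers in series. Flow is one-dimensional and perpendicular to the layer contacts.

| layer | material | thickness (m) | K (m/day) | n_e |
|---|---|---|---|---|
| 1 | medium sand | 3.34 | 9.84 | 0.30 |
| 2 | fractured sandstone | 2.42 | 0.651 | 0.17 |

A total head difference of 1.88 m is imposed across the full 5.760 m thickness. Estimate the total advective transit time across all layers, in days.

3.05

With flow normal to the layers, continuity requires the same specific discharge q through every layer.
Σ(b_i/K_i) = 3.34/9.84 + 2.42/0.651 = 4.057 d.
q = Δh / Σ(b_i/K_i) = 1.88 / 4.057 = 0.4634 m/day.
In each layer the seepage velocity is v_i = q/n_i, so the layer transit time is t_i = b_i·n_i / q:
  layer 1 (medium sand): t_1 = 3.34 × 0.30 / 0.4634 = 2.162 d
  layer 2 (fractured sandstone): t_2 = 2.42 × 0.17 / 0.4634 = 0.8877 d
Total t = Σ t_i = 3.050 days.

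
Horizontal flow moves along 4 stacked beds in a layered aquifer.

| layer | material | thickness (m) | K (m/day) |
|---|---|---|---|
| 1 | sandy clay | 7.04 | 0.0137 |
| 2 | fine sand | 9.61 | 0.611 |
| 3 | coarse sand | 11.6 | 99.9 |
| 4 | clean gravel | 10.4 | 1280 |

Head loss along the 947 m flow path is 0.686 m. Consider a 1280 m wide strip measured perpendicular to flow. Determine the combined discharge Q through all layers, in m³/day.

Flow is parallel to layering, so each bed carries its own Darcy discharge and the transmissivities add.
Σ(K_i·b_i) = 0.0137×7.04 + 0.611×9.61 + 99.9×11.6 + 1280×10.4 = 14477 m²/day.
Hydraulic gradient i = Δh / L = 0.686 / 947 = 0.0007244.
Q = Σ(K_i·b_i) · W · i = 14477 × 1280 × 0.0007244 = 13423 m³/day.

13400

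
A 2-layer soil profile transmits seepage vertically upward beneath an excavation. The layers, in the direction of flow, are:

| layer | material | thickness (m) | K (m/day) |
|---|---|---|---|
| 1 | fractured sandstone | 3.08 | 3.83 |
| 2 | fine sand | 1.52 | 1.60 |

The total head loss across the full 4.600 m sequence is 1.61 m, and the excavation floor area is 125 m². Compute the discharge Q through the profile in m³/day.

Flow is perpendicular to layering, so the layers act in series and the equivalent K is the thickness-weighted harmonic mean.
Total thickness L = 3.08 + 1.52 = 4.600 m.
Σ(b_i/K_i) = 3.08/3.83 + 1.52/1.60 = 1.754 d.
K_eq = L / Σ(b_i/K_i) = 4.600 / 1.754 = 2.622 m/day.
Q = K_eq · A · (Δh/L) = 2.622 × 125 × (1.61/4.600) = 114.7 m³/day.

115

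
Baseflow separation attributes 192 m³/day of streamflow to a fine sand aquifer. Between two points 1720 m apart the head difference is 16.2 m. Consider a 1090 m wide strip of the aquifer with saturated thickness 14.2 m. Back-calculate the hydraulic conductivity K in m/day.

Cross-sectional area A = 1090 × 14.2 = 15478 m².
Hydraulic gradient i = Δh / L = 16.2 / 1720 = 0.009419.
From Q = K·A·i, K = Q / (A·i) = 192 / (15478 × 0.009419) = 1.317 m/day.

1.32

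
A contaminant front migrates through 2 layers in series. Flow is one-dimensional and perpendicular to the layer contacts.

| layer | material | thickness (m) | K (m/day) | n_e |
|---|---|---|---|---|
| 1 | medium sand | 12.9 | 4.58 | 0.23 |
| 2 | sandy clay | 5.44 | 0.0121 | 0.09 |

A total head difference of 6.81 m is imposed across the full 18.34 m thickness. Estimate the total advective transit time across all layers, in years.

0.629

With flow normal to the layers, continuity requires the same specific discharge q through every layer.
Σ(b_i/K_i) = 12.9/4.58 + 5.44/0.0121 = 452.4 d.
q = Δh / Σ(b_i/K_i) = 6.81 / 452.4 = 0.01505 m/day.
In each layer the seepage velocity is v_i = q/n_i, so the layer transit time is t_i = b_i·n_i / q:
  layer 1 (medium sand): t_1 = 12.9 × 0.23 / 0.01505 = 197.1 d
  layer 2 (sandy clay): t_2 = 5.44 × 0.09 / 0.01505 = 32.53 d
Total t = Σ t_i = 229.6 days = 0.6287 years.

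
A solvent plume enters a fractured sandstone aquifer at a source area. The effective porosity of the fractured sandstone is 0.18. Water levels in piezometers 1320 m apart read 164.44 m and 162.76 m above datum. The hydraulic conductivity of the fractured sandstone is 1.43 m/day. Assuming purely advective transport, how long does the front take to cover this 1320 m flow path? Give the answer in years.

357

Hydraulic gradient i = (164.44 − 162.76) / 1320 = 1.68 / 1320 = 0.001273.
Darcy flux q = K · i = 1.430 × 0.001273 = 0.001820 m/day.
Seepage velocity v = q / n_e = 0.001820 / 0.18 = 0.01011 m/day.
Travel time t = L / v = 1320 / 0.01011 = 1.305e+05 days = 357.4 years.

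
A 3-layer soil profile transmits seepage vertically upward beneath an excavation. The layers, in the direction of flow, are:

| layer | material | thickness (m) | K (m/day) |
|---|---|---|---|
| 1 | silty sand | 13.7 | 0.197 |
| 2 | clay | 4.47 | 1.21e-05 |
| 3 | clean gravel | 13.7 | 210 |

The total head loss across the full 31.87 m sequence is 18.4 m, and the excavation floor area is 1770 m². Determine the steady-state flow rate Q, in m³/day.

Flow is perpendicular to layering, so the layers act in series and the equivalent K is the thickness-weighted harmonic mean.
Total thickness L = 13.7 + 4.47 + 13.7 = 31.87 m.
Σ(b_i/K_i) = 13.7/0.197 + 4.47/1.21e-05 + 13.7/210 = 3.695e+05 d.
K_eq = L / Σ(b_i/K_i) = 31.87 / 3.695e+05 = 8.625e-05 m/day.
Q = K_eq · A · (Δh/L) = 8.625e-05 × 1770 × (18.4/31.87) = 0.08814 m³/day.

0.0881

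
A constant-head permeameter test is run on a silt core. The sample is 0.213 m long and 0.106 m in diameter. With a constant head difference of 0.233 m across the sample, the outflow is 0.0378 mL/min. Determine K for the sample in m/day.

0.00564

Cross-sectional area A = π·(d/2)² = π × (0.106/2)² = 0.008825 m².
Convert discharge: 0.0378 mL/min = 6.300e-10 m³/s.
Darcy's law rearranged: K = Q·L / (A·Δh) = 6.300e-10 × 0.213 / (0.008825 × 0.233) = 6.526e-08 m/s = 0.005639 m/day.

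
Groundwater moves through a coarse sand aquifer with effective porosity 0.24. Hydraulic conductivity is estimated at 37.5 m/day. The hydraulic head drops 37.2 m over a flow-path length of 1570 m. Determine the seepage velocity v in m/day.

Hydraulic gradient i = Δh / L = 37.2 / 1570 = 0.02369.
Darcy flux q = K · i = 37.50 × 0.02369 = 0.8885 m/day.
Seepage velocity v = q / n_e = 0.8885 / 0.24 = 3.702 m/day.

3.70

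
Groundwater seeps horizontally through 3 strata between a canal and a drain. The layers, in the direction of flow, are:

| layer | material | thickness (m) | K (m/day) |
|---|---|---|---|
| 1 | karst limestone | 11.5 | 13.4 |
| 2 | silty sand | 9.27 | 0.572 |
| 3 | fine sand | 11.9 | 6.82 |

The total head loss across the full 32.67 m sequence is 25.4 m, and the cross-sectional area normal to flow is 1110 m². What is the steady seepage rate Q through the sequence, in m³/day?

Flow is perpendicular to layering, so the layers act in series and the equivalent K is the thickness-weighted harmonic mean.
Total thickness L = 11.5 + 9.27 + 11.9 = 32.67 m.
Σ(b_i/K_i) = 11.5/13.4 + 9.27/0.572 + 11.9/6.82 = 18.81 d.
K_eq = L / Σ(b_i/K_i) = 32.67 / 18.81 = 1.737 m/day.
Q = K_eq · A · (Δh/L) = 1.737 × 1110 × (25.4/32.67) = 1499 m³/day.

1500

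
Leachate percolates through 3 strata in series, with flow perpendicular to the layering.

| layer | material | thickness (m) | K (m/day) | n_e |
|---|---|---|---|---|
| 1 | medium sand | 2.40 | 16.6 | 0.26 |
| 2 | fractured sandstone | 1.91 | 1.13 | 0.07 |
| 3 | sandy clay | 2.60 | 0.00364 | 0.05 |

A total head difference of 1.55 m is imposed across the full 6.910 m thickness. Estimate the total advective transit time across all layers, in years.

With flow normal to the layers, continuity requires the same specific discharge q through every layer.
Σ(b_i/K_i) = 2.40/16.6 + 1.91/1.13 + 2.60/0.00364 = 716.1 d.
q = Δh / Σ(b_i/K_i) = 1.55 / 716.1 = 0.002164 m/day.
In each layer the seepage velocity is v_i = q/n_i, so the layer transit time is t_i = b_i·n_i / q:
  layer 1 (medium sand): t_1 = 2.40 × 0.26 / 0.002164 = 288.3 d
  layer 2 (fractured sandstone): t_2 = 1.91 × 0.07 / 0.002164 = 61.77 d
  layer 3 (sandy clay): t_3 = 2.60 × 0.05 / 0.002164 = 60.06 d
Total t = Σ t_i = 410.1 days = 1.123 years.

1.12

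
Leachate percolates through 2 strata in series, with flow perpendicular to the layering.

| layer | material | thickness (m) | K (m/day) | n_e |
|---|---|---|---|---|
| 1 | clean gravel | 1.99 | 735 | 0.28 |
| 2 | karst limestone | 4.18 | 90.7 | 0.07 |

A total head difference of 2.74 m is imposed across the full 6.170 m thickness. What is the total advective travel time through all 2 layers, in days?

With flow normal to the layers, continuity requires the same specific discharge q through every layer.
Σ(b_i/K_i) = 1.99/735 + 4.18/90.7 = 0.04879 d.
q = Δh / Σ(b_i/K_i) = 2.74 / 0.04879 = 56.16 m/day.
In each layer the seepage velocity is v_i = q/n_i, so the layer transit time is t_i = b_i·n_i / q:
  layer 1 (clean gravel): t_1 = 1.99 × 0.28 / 56.16 = 0.009923 d
  layer 2 (karst limestone): t_2 = 4.18 × 0.07 / 56.16 = 0.005211 d
Total t = Σ t_i = 0.01513 days.

0.0151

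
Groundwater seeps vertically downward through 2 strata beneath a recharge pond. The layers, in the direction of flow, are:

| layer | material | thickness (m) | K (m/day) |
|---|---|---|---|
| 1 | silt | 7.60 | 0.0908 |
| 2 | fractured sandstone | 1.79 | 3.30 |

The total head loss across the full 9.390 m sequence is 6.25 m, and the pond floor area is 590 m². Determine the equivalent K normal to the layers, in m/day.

Flow is perpendicular to layering, so the layers act in series and the equivalent K is the thickness-weighted harmonic mean.
Total thickness L = 7.60 + 1.79 = 9.390 m.
Σ(b_i/K_i) = 7.60/0.0908 + 1.79/3.30 = 84.24 d.
K_eq = L / Σ(b_i/K_i) = 9.390 / 84.24 = 0.1115 m/day.

0.111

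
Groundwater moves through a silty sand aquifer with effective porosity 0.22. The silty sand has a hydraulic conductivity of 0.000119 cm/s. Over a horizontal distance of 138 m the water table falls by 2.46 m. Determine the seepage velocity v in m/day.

Convert K: 0.000119 cm/s × 864 = 0.1028 m/day.
Hydraulic gradient i = Δh / L = 2.46 / 138 = 0.01783.
Darcy flux q = K · i = 0.1028 × 0.01783 = 0.001833 m/day.
Seepage velocity v = q / n_e = 0.001833 / 0.22 = 0.008331 m/day.

0.00833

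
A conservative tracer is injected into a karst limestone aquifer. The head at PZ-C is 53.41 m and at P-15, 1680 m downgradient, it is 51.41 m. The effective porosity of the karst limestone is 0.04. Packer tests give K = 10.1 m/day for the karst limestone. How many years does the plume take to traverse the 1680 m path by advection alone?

Hydraulic gradient i = (53.41 − 51.41) / 1680 = 2 / 1680 = 0.001190.
Darcy flux q = K · i = 10.10 × 0.001190 = 0.01202 m/day.
Seepage velocity v = q / n_e = 0.01202 / 0.04 = 0.3006 m/day.
Travel time t = L / v = 1680 / 0.3006 = 5589 days = 15.30 years.

15.3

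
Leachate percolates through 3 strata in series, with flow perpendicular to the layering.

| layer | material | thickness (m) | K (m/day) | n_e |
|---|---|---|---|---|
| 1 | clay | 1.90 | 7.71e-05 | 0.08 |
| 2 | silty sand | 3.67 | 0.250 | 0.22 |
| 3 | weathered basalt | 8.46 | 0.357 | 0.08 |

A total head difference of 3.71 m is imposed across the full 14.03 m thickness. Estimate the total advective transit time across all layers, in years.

With flow normal to the layers, continuity requires the same specific discharge q through every layer.
Σ(b_i/K_i) = 1.90/7.71e-05 + 3.67/0.250 + 8.46/0.357 = 24682 d.
q = Δh / Σ(b_i/K_i) = 3.71 / 24682 = 0.0001503 m/day.
In each layer the seepage velocity is v_i = q/n_i, so the layer transit time is t_i = b_i·n_i / q:
  layer 1 (clay): t_1 = 1.90 × 0.08 / 0.0001503 = 1011 d
  layer 2 (silty sand): t_2 = 3.67 × 0.22 / 0.0001503 = 5371 d
  layer 3 (weathered basalt): t_3 = 8.46 × 0.08 / 0.0001503 = 4503 d
Total t = Σ t_i = 10885 days = 29.80 years.

29.8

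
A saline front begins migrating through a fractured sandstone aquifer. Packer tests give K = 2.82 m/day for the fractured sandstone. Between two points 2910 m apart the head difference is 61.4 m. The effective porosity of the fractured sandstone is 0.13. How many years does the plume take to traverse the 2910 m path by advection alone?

Hydraulic gradient i = Δh / L = 61.4 / 2910 = 0.02110.
Darcy flux q = K · i = 2.820 × 0.02110 = 0.05950 m/day.
Seepage velocity v = q / n_e = 0.05950 / 0.13 = 0.4577 m/day.
Travel time t = L / v = 2910 / 0.4577 = 6358 days = 17.41 years.

17.4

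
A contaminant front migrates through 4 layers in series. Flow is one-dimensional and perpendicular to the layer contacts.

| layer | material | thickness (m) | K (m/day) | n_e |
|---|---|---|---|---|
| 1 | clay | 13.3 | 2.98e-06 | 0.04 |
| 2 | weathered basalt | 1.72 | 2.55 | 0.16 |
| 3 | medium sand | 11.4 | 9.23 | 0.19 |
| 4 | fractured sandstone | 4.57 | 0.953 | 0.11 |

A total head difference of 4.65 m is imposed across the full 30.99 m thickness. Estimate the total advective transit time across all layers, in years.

9130

With flow normal to the layers, continuity requires the same specific discharge q through every layer.
Σ(b_i/K_i) = 13.3/2.98e-06 + 1.72/2.55 + 11.4/9.23 + 4.57/0.953 = 4.463e+06 d.
q = Δh / Σ(b_i/K_i) = 4.65 / 4.463e+06 = 1.042e-06 m/day.
In each layer the seepage velocity is v_i = q/n_i, so the layer transit time is t_i = b_i·n_i / q:
  layer 1 (clay): t_1 = 13.3 × 0.04 / 1.042e-06 = 5.106e+05 d
  layer 2 (weathered basalt): t_2 = 1.72 × 0.16 / 1.042e-06 = 2.641e+05 d
  layer 3 (medium sand): t_3 = 11.4 × 0.19 / 1.042e-06 = 2.079e+06 d
  layer 4 (fractured sandstone): t_4 = 4.57 × 0.11 / 1.042e-06 = 4.825e+05 d
Total t = Σ t_i = 3.336e+06 days = 9134 years.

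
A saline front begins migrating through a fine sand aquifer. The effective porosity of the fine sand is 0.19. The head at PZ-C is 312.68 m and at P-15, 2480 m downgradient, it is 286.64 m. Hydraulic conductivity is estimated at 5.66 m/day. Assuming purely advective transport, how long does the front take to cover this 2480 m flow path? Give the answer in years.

Hydraulic gradient i = (312.68 − 286.64) / 2480 = 26.04 / 2480 = 0.01050.
Darcy flux q = K · i = 5.660 × 0.01050 = 0.05943 m/day.
Seepage velocity v = q / n_e = 0.05943 / 0.19 = 0.3128 m/day.
Travel time t = L / v = 2480 / 0.3128 = 7929 days = 21.71 years.

21.7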